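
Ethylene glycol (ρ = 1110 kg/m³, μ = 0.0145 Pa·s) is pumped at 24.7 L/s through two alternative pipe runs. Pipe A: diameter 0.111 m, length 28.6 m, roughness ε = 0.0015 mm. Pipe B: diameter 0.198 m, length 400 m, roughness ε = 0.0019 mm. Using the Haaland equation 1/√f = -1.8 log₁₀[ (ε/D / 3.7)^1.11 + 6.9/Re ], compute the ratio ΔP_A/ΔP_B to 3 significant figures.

Pipe A: V = Q/A = 0.0247/0.009677 = 2.552 m/s; Re = 2.169e+04; ε/D = 1.35e-05; Haaland → f = 0.02525; ΔP_A = f(L/D)(ρV²/2) = 2.353e+04 Pa.
Pipe B: V = Q/A = 0.0247/0.03079 = 0.8022 m/s; Re = 1.216e+04; ε/D = 9.6e-06; Haaland → f = 0.0293; ΔP_B = f(L/D)(ρV²/2) = 2.114e+04 Pa.
ΔP_A/ΔP_B = 2.353e+04/2.114e+04 = 1.11.

ΔP_A/ΔP_B ≈ 1.11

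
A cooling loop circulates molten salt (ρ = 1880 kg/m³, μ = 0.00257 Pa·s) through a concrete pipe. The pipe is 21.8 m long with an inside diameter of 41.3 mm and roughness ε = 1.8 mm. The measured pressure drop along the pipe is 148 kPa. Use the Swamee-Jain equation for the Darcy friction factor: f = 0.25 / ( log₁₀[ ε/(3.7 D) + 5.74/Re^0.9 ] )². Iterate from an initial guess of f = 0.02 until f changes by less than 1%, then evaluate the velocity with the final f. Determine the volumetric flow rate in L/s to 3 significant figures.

Q ≈ 2.81 L/s

Rearranging Darcy-Weisbach: V = √(2·ΔP·D/(f·L·ρ)). With ε/D = 0.0018/0.0413 = 0.0436, iterate starting from f = 0.02:
  f = 0.02 → V = √(2·1.48e+05·0.0413/(0.02·21.8·1880)) = 3.862 m/s; Re = ρVD/μ = 1.167e+05; f → 0.0676
  f = 0.0676 → V = 2.101 m/s; Re = 6.346e+04; f → 0.06789
Converged (Δf/f < 1%). With the final f = 0.06789: V = √(2·1.48e+05·0.0413/(0.06789·21.8·1880)) = 2.096 m/s.
Q = V·A = 2.096·(π/4·0.0413²) = 0.002808 m³/s = 2.81 L/s.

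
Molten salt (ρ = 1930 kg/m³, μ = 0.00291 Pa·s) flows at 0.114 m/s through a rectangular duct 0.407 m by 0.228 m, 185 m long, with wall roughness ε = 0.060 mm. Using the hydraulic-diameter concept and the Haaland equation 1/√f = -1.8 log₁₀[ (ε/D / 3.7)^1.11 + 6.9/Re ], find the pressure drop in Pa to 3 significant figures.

ΔP ≈ 202 Pa

Hydraulic diameter D_h = 4A/P = 4·(0.407·0.228)/(2·(0.407+0.228)) = 0.3712/1.27 = 0.2923 m.
Re = ρVD_h/μ = 1930·0.114·0.2923/0.00291 = 2.21e+04.
ε/D_h = 6e-05/0.2923 = 0.000205; Haaland gives 1/√f = -1.8 log₁₀[1.89e-05+0.000312] = 6.264, so f = 0.02549.
ΔP = f(L/D_h)(ρV²/2) = 0.02549·185/0.2923·12.54 = 202.3 Pa.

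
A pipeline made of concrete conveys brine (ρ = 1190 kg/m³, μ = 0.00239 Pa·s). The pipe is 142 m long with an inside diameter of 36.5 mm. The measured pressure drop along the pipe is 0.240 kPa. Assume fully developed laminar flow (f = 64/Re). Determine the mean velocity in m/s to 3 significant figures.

V ≈ 0.0294 m/s

For laminar flow, f = 64/Re with Re = ρVD/μ, so Darcy-Weisbach reduces to ΔP = 32μLV/D². Solving for V: V = ΔP·D²/(32μL) = 240·(0.0365)²/(32·0.00239·142) = 0.02944 m/s.
Check: Re = ρVD/μ = 1190·0.02944·0.0365/0.00239 = 535.1 < 2300, so the laminar assumption holds.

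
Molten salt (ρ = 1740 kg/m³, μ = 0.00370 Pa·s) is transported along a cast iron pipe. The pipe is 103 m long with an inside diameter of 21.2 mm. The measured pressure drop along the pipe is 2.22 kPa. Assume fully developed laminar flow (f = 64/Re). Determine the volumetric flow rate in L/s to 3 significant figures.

Q ≈ 0.0289 L/s

For laminar flow, f = 64/Re with Re = ρVD/μ, so Darcy-Weisbach reduces to ΔP = 32μLV/D². Solving for V: V = ΔP·D²/(32μL) = 2220·(0.0212)²/(32·0.0037·103) = 0.08182 m/s.
Check: Re = ρVD/μ = 1740·0.08182·0.0212/0.0037 = 815.7 < 2300, so the laminar assumption holds.
Q = V·A = 0.08182·(π/4·0.0212²) = 2.888e-05 m³/s = 0.0289 L/s.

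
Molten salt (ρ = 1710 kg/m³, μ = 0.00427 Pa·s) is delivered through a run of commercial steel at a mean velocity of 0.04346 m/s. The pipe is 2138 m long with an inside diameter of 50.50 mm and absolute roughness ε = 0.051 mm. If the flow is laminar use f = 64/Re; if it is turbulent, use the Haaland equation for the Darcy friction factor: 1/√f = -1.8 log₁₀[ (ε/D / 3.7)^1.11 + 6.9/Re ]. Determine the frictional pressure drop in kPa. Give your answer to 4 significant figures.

Reynolds number Re = ρVD/μ = 1710 · 0.04346 · 0.0505 / 0.00427 = 878.9.
Re < 2300 → laminar flow, so f = 64/Re = 64/878.9 = 0.07282 (the turbulent correlation is not needed).
Darcy-Weisbach: ΔP = f(L/D)(ρV²/2) = 0.07282·(2138/0.0505)·(1710·0.04346²/2) = 0.07282·4.234e+04·1.615 = 4978 Pa.
ΔP = 4978 Pa = 4.978 kPa.

ΔP ≈ 4.978 kPa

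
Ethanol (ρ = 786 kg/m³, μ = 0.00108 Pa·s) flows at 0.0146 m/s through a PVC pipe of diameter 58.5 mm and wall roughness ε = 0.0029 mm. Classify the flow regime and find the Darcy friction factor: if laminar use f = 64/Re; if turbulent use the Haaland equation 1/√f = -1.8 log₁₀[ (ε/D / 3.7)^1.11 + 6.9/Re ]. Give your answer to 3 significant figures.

f ≈ 0.103

Re = ρVD/μ = 786·0.0146·0.0585/0.00108 = 621.6.
Re < 2300 → laminar, so f = 64/Re = 0.103 (roughness is irrelevant in laminar flow).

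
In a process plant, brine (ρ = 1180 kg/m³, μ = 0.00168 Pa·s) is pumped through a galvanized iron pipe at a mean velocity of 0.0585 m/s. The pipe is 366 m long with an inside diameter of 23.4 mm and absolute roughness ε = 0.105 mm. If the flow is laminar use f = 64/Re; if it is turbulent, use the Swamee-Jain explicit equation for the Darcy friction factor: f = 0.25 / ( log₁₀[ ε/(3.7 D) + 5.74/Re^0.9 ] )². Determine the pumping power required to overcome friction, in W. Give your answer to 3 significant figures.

P ≈ 0.0529 W

Reynolds number Re = ρVD/μ = 1180 · 0.0585 · 0.0234 / 0.00168 = 961.5.
Re < 2300 → laminar flow, so f = 64/Re = 64/961.5 = 0.06656 (the turbulent correlation is not needed).
Darcy-Weisbach: ΔP = f(L/D)(ρV²/2) = 0.06656·(366/0.0234)·(1180·0.0585²/2) = 0.06656·1.564e+04·2.019 = 2102 Pa.
Q = V·A = 0.0585·0.0004301 = 2.516e-05 m³/s.
Pumping power P = QΔP = 2.516e-05·2102 = 0.05289 W = 0.0529 W.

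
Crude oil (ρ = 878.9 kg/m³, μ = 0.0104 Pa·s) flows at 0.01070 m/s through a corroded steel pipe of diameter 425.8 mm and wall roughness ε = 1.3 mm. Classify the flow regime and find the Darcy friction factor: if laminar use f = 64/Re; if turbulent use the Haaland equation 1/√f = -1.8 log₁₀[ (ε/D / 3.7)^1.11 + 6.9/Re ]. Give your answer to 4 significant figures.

f ≈ 0.1662

Re = ρVD/μ = 878.9·0.0107·0.4258/0.0104 = 385.
Re < 2300 → laminar, so f = 64/Re = 0.1662 (roughness is irrelevant in laminar flow).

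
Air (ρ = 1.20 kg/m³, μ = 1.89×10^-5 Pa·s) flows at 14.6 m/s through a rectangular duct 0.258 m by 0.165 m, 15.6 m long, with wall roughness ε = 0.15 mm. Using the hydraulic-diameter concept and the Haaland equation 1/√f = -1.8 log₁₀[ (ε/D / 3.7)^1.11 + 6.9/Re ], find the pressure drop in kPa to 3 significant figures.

ΔP ≈ 0.198 kPa

Hydraulic diameter D_h = 4A/P = 4·(0.258·0.165)/(2·(0.258+0.165)) = 0.1703/0.846 = 0.2013 m.
Re = ρVD_h/μ = 1.2·14.6·0.2013/1.89e-05 = 1.866e+05.
ε/D_h = 0.00015/0.2013 = 0.000745; Haaland gives 1/√f = -1.8 log₁₀[7.9e-05+3.7e-05] = 7.084, so f = 0.01993.
ΔP = f(L/D_h)(ρV²/2) = 0.01993·15.6/0.2013·127.9 = 197.5 Pa.
ΔP = 0.198 kPa.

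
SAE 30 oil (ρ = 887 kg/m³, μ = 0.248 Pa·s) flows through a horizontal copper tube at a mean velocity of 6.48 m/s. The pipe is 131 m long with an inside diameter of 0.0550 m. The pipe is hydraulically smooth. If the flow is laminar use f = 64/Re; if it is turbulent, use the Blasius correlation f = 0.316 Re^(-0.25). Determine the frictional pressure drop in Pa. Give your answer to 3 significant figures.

Reynolds number Re = ρVD/μ = 887 · 6.48 · 0.055 / 0.248 = 1275.
Re < 2300 → laminar flow, so f = 64/Re = 64/1275 = 0.05021 (the turbulent correlation is not needed).
Darcy-Weisbach: ΔP = f(L/D)(ρV²/2) = 0.05021·(131/0.055)·(887·6.48²/2) = 0.05021·2382·1.862e+04 = 2.227e+06 Pa.

ΔP ≈ 2.23×10^6 Pa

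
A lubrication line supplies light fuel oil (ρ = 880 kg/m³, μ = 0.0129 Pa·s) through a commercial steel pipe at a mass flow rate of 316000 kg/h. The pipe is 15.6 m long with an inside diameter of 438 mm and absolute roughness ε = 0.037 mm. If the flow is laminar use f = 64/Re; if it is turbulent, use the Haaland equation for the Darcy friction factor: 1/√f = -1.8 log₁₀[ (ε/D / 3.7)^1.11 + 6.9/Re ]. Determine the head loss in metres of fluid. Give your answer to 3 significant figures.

h_f ≈ 0.0206 m

ṁ = 316000 kg/h = 316000/3600 = 87.78 kg/s.
A = πD²/4 = π(0.438)²/4 = 0.1507 m²; mean velocity V = ṁ/(ρA) = 87.78/(880 · 0.1507) = 0.662 m/s.
Reynolds number Re = ρVD/μ = 880 · 0.662 · 0.438 / 0.0129 = 1.978e+04.
Re > 4000 → turbulent. Relative roughness ε/D = 3.7e-05/0.438 = 8.45e-05. Haaland: 1/√f = -1.8 log₁₀[(8.45e-05/3.7)^1.11 + 6.9/1.978e+04] = -1.8 log₁₀[7.05e-06 + 0.000349] = 6.208, so f = 0.02595.
Darcy-Weisbach: ΔP = f(L/D)(ρV²/2) = 0.02595·(15.6/0.438)·(880·0.662²/2) = 0.02595·35.62·192.8 = 178.2 Pa.
Head loss h_f = ΔP/(ρg) = 178.2/(880·9.81) = 0.0206 m.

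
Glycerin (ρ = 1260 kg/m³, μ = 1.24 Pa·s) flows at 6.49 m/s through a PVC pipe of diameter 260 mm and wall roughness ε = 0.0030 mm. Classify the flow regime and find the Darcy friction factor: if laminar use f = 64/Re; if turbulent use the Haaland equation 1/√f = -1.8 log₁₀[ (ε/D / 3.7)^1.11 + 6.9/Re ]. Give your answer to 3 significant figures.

f ≈ 0.0373

Re = ρVD/μ = 1260·6.49·0.26/1.24 = 1715.
Re < 2300 → laminar, so f = 64/Re = 0.03733 (roughness is irrelevant in laminar flow).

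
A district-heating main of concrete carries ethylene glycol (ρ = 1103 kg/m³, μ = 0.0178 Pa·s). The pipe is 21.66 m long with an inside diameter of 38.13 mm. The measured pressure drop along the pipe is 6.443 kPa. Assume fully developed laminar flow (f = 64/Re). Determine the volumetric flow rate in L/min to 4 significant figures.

Q ≈ 52.02 L/min

For laminar flow, f = 64/Re with Re = ρVD/μ, so Darcy-Weisbach reduces to ΔP = 32μLV/D². Solving for V: V = ΔP·D²/(32μL) = 6443·(0.03813)²/(32·0.0178·21.66) = 0.7593 m/s.
Check: Re = ρVD/μ = 1103·0.7593·0.03813/0.0178 = 1794 < 2300, so the laminar assumption holds.
Q = V·A = 0.7593·(π/4·0.03813²) = 0.000867 m³/s = 52.02 L/min.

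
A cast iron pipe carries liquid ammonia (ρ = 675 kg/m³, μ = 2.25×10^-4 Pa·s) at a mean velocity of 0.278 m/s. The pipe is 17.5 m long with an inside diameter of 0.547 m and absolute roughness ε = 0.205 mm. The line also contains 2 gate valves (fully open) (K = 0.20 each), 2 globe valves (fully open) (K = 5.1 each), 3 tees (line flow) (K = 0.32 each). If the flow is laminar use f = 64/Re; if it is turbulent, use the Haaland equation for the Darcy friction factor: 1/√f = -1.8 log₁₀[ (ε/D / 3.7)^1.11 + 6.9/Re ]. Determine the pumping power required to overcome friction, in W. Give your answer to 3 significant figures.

P ≈ 20.6 W

Reynolds number Re = ρVD/μ = 675 · 0.278 · 0.547 / 0.000225 = 4.562e+05.
Re > 4000 → turbulent. Relative roughness ε/D = 0.000205/0.547 = 0.000375. Haaland: 1/√f = -1.8 log₁₀[(0.000375/3.7)^1.11 + 6.9/4.562e+05] = -1.8 log₁₀[3.68e-05 + 1.51e-05] = 7.712, so f = 0.01681.
Total minor-loss coefficient ΣK = 2·0.2 + 2·5.1 + 3·0.32 = 11.6.
ΔP = [f·L/D + ΣK]·(ρV²/2) = [0.01681·17.5/0.547 + 11.6]·(675·0.278²/2) = [0.5379 + 11.6]·26.08 = 315.6 Pa.
Q = V·A = 0.278·0.235 = 0.06533 m³/s.
Pumping power P = QΔP = 0.06533·315.6 = 20.62 W = 20.6 W.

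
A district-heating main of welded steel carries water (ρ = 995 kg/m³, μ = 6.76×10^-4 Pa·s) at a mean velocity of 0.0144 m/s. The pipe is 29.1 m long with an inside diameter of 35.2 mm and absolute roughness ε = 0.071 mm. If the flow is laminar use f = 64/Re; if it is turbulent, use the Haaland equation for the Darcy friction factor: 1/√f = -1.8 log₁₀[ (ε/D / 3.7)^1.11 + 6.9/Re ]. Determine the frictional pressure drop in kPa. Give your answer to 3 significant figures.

ΔP ≈ 0.00732 kPa

Reynolds number Re = ρVD/μ = 995 · 0.0144 · 0.0352 / 0.000676 = 746.1.
Re < 2300 → laminar flow, so f = 64/Re = 64/746.1 = 0.08578 (the turbulent correlation is not needed).
Darcy-Weisbach: ΔP = f(L/D)(ρV²/2) = 0.08578·(29.1/0.0352)·(995·0.0144²/2) = 0.08578·826.7·0.1032 = 7.316 Pa.
ΔP = 7.316 Pa = 0.00732 kPa.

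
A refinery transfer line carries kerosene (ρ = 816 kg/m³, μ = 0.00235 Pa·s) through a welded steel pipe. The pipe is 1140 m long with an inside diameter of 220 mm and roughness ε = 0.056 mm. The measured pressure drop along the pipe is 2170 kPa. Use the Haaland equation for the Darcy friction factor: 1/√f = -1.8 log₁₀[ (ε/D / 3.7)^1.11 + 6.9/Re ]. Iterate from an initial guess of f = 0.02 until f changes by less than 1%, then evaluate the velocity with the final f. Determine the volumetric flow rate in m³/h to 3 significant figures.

Q ≈ 1110 m³/h

Rearranging Darcy-Weisbach: V = √(2·ΔP·D/(f·L·ρ)). With ε/D = 5.6e-05/0.22 = 0.000255, iterate starting from f = 0.02:
  f = 0.02 → V = √(2·2.17e+06·0.22/(0.02·1140·816)) = 7.164 m/s; Re = ρVD/μ = 5.473e+05; f → 0.01568
  f = 0.01568 → V = 8.091 m/s; Re = 6.181e+05; f → 0.01556
Converged (Δf/f < 1%). With the final f = 0.01556: V = √(2·2.17e+06·0.22/(0.01556·1140·816)) = 8.123 m/s.
Q = V·A = 8.123·(π/4·0.22²) = 0.3088 m³/s = 1110 m³/h.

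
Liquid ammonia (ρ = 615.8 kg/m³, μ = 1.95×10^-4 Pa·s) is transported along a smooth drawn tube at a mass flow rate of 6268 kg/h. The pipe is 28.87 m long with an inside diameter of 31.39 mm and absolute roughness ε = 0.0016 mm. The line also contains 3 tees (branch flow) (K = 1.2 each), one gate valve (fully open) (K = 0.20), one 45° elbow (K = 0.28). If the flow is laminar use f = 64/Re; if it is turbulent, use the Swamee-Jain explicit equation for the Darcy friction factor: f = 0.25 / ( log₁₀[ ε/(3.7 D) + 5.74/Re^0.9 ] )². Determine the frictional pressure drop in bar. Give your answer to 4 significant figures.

ṁ = 6268 kg/h = 6268/3600 = 1.741 kg/s.
A = πD²/4 = π(0.03139)²/4 = 0.0007739 m²; mean velocity V = ṁ/(ρA) = 1.741/(615.8 · 0.0007739) = 3.654 m/s.
Reynolds number Re = ρVD/μ = 615.8 · 3.654 · 0.03139 / 0.000195 = 3.622e+05.
Re > 4000 → turbulent. Relative roughness ε/D = 1.6e-06/0.03139 = 5.1e-05. Swamee-Jain: f = 0.25/(log₁₀[5.1e-05/3.7 + 5.74/3.622e+05^0.9])² = 0.25/(log₁₀[1.38e-05 + 5.7e-05])² = 0.25/(-4.15)² = 0.01452.
Total minor-loss coefficient ΣK = 3·1.2 + 1·0.2 + 1·0.28 = 4.08.
ΔP = [f·L/D + ΣK]·(ρV²/2) = [0.01452·28.87/0.03139 + 4.08]·(615.8·3.654²/2) = [13.35 + 4.08]·4110 = 7.164e+04 Pa.
ΔP = 7.164e+04 Pa = 0.7164 bar.

ΔP ≈ 0.7164 bar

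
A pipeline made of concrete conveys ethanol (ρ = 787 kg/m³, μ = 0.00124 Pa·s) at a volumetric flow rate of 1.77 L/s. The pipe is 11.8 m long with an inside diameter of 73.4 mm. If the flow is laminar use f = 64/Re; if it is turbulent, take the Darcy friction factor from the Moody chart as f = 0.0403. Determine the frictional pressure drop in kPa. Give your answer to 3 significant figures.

ΔP ≈ 0.446 kPa

Q = 1.77 L/s = 1.77/1000 = 0.00177 m³/s.
Cross-sectional area A = πD²/4 = π(0.0734)²/4 = 0.004231 m²; mean velocity V = Q/A = 0.00177/0.004231 = 0.4183 m/s.
Reynolds number Re = ρVD/μ = 787 · 0.4183 · 0.0734 / 0.00124 = 1.949e+04.
Re > 4000 → turbulent; use the Moody-chart value f = 0.0403.
Darcy-Weisbach: ΔP = f(L/D)(ρV²/2) = 0.0403·(11.8/0.0734)·(787·0.4183²/2) = 0.0403·160.8·68.85 = 446.1 Pa.
ΔP = 446.1 Pa = 0.446 kPa.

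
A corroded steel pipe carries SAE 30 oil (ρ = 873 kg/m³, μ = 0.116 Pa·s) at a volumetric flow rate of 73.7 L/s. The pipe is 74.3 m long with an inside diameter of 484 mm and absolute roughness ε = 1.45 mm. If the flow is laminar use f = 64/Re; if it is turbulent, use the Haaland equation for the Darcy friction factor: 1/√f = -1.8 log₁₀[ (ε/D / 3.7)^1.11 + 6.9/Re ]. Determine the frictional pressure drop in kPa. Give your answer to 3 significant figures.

Q = 73.7 L/s = 73.7/1000 = 0.0737 m³/s.
Cross-sectional area A = πD²/4 = π(0.484)²/4 = 0.184 m²; mean velocity V = Q/A = 0.0737/0.184 = 0.4006 m/s.
Reynolds number Re = ρVD/μ = 873 · 0.4006 · 0.484 / 0.116 = 1459.
Re < 2300 → laminar flow, so f = 64/Re = 64/1459 = 0.04386 (the turbulent correlation is not needed).
Darcy-Weisbach: ΔP = f(L/D)(ρV²/2) = 0.04386·(74.3/0.484)·(873·0.4006²/2) = 0.04386·153.5·70.04 = 471.6 Pa.
ΔP = 471.6 Pa = 0.472 kPa.

ΔP ≈ 0.472 kPa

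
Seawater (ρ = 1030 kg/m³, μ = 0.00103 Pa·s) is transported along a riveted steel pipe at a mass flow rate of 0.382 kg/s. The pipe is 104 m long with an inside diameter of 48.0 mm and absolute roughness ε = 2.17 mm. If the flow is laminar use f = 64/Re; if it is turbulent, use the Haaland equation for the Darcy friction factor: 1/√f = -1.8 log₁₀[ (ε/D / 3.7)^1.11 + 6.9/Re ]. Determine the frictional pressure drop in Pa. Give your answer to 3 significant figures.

A = πD²/4 = π(0.048)²/4 = 0.00181 m²; mean velocity V = ṁ/(ρA) = 0.382/(1030 · 0.00181) = 0.205 m/s.
Reynolds number Re = ρVD/μ = 1030 · 0.205 · 0.048 / 0.00103 = 9838.
Re > 4000 → turbulent. Relative roughness ε/D = 0.00217/0.048 = 0.0452. Haaland: 1/√f = -1.8 log₁₀[(0.0452/3.7)^1.11 + 6.9/9838] = -1.8 log₁₀[0.00753 + 0.000701] = 3.752, so f = 0.07102.
Darcy-Weisbach: ΔP = f(L/D)(ρV²/2) = 0.07102·(104/0.048)·(1030·0.205²/2) = 0.07102·2167·21.63 = 3329 Pa.

ΔP ≈ 3330 Pa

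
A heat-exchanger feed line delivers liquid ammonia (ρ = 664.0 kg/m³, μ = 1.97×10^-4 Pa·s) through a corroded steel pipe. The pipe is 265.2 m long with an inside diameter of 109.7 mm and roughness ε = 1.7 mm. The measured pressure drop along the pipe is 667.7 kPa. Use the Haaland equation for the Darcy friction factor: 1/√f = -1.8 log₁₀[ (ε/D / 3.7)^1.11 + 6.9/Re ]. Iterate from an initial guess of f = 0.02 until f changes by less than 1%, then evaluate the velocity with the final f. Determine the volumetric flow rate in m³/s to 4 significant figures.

Rearranging Darcy-Weisbach: V = √(2·ΔP·D/(f·L·ρ)). With ε/D = 0.0017/0.1097 = 0.0155, iterate starting from f = 0.02:
  f = 0.02 → V = √(2·6.677e+05·0.1097/(0.02·265.2·664)) = 6.449 m/s; Re = ρVD/μ = 2.385e+06; f → 0.04432
  f = 0.04432 → V = 4.333 m/s; Re = 1.602e+06; f → 0.04433
Converged (Δf/f < 1%). With the final f = 0.04433: V = √(2·6.677e+05·0.1097/(0.04433·265.2·664)) = 4.332 m/s.
Q = V·A = 4.332·(π/4·0.1097²) = 0.04095 m³/s = 0.04095 m³/s.

Q ≈ 0.04095 m³/s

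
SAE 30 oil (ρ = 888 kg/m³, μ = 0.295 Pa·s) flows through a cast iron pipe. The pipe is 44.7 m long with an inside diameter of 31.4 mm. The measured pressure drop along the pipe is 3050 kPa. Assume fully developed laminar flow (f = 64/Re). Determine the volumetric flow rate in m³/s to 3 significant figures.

For laminar flow, f = 64/Re with Re = ρVD/μ, so Darcy-Weisbach reduces to ΔP = 32μLV/D². Solving for V: V = ΔP·D²/(32μL) = 3.05e+06·(0.0314)²/(32·0.295·44.7) = 7.127 m/s.
Check: Re = ρVD/μ = 888·7.127·0.0314/0.295 = 673.6 < 2300, so the laminar assumption holds.
Q = V·A = 7.127·(π/4·0.0314²) = 0.005519 m³/s = 0.00552 m³/s.

Q ≈ 0.00552 m³/s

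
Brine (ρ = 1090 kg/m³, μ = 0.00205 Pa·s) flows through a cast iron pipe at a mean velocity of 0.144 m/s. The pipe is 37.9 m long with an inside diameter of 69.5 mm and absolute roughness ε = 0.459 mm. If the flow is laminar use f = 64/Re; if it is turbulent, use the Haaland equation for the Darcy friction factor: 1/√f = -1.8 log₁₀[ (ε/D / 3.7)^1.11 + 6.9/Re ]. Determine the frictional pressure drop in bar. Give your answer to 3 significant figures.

ΔP ≈ 0.00269 bar

Reynolds number Re = ρVD/μ = 1090 · 0.144 · 0.0695 / 0.00205 = 5321.
Re > 4000 → turbulent. Relative roughness ε/D = 0.000459/0.0695 = 0.0066. Haaland: 1/√f = -1.8 log₁₀[(0.0066/3.7)^1.11 + 6.9/5321] = -1.8 log₁₀[0.00089 + 0.0013] = 4.788, so f = 0.04361.
Darcy-Weisbach: ΔP = f(L/D)(ρV²/2) = 0.04361·(37.9/0.0695)·(1090·0.144²/2) = 0.04361·545.3·11.3 = 268.8 Pa.
ΔP = 268.8 Pa = 0.00269 bar.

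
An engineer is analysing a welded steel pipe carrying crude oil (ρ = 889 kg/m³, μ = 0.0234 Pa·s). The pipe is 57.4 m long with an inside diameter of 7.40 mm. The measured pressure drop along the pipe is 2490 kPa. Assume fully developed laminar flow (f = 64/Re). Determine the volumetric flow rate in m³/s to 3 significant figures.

For laminar flow, f = 64/Re with Re = ρVD/μ, so Darcy-Weisbach reduces to ΔP = 32μLV/D². Solving for V: V = ΔP·D²/(32μL) = 2.49e+06·(0.0074)²/(32·0.0234·57.4) = 3.172 m/s.
Check: Re = ρVD/μ = 889·3.172·0.0074/0.0234 = 891.9 < 2300, so the laminar assumption holds.
Q = V·A = 3.172·(π/4·0.0074²) = 0.0001364 m³/s = 1.36×10^-4 m³/s.

Q ≈ 1.36×10^-4 m³/s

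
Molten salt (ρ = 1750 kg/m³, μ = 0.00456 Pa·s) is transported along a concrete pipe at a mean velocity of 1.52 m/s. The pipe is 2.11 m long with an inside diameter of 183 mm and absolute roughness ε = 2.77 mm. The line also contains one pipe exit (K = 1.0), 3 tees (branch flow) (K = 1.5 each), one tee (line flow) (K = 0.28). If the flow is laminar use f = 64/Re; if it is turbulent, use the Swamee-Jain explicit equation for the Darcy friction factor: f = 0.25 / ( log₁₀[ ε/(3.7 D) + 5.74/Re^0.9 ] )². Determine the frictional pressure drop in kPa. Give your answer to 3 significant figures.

Reynolds number Re = ρVD/μ = 1750 · 1.52 · 0.183 / 0.00456 = 1.068e+05.
Re > 4000 → turbulent. Relative roughness ε/D = 0.00277/0.183 = 0.0151. Swamee-Jain: f = 0.25/(log₁₀[0.0151/3.7 + 5.74/1.068e+05^0.9])² = 0.25/(log₁₀[0.00409 + 0.000171])² = 0.25/(-2.37)² = 0.04449.
Total minor-loss coefficient ΣK = 1·1 + 3·1.5 + 1·0.28 = 5.78.
ΔP = [f·L/D + ΣK]·(ρV²/2) = [0.04449·2.11/0.183 + 5.78]·(1750·1.52²/2) = [0.513 + 5.78]·2022 = 1.272e+04 Pa.
ΔP = 1.272e+04 Pa = 12.7 kPa.

ΔP ≈ 12.7 kPa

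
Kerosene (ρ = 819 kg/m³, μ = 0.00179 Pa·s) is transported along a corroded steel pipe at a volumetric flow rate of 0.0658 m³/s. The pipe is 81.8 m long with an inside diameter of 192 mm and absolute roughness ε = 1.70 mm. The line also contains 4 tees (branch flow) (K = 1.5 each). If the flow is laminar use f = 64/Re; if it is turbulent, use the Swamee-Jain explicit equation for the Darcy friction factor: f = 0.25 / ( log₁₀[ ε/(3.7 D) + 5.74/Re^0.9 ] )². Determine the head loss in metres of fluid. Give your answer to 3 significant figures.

Cross-sectional area A = πD²/4 = π(0.192)²/4 = 0.02895 m²; mean velocity V = Q/A = 0.0658/0.02895 = 2.273 m/s.
Reynolds number Re = ρVD/μ = 819 · 2.273 · 0.192 / 0.00179 = 1.996e+05.
Re > 4000 → turbulent. Relative roughness ε/D = 0.0017/0.192 = 0.00885. Swamee-Jain: f = 0.25/(log₁₀[0.00885/3.7 + 5.74/1.996e+05^0.9])² = 0.25/(log₁₀[0.00239 + 9.74e-05])² = 0.25/(-2.604)² = 0.03688.
Total minor-loss coefficient ΣK = 4·1.5 = 6.
ΔP = [f·L/D + ΣK]·(ρV²/2) = [0.03688·81.8/0.192 + 6]·(819·2.273²/2) = [15.71 + 6]·2115 = 4.592e+04 Pa.
Head loss h_f = ΔP/(ρg) = 4.592e+04/(819·9.81) = 5.72 m.

h_f ≈ 5.72 m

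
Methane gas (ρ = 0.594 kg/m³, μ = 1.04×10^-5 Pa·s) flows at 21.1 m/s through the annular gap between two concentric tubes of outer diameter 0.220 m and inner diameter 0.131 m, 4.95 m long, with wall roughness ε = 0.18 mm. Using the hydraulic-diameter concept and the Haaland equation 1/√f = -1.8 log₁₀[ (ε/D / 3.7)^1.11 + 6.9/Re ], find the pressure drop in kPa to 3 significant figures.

ΔP ≈ 0.183 kPa

Hydraulic diameter D_h = 4A/P = D_o - D_i = 0.22 - 0.131 = 0.089 m.
Re = ρVD_h/μ = 0.594·21.1·0.089/1.04e-05 = 1.073e+05.
ε/D_h = 0.00018/0.089 = 0.00202; Haaland gives 1/√f = -1.8 log₁₀[0.000239+6.43e-05] = 6.332, so f = 0.02494.
ΔP = f(L/D_h)(ρV²/2) = 0.02494·4.95/0.089·132.2 = 183.4 Pa.
ΔP = 0.183 kPa.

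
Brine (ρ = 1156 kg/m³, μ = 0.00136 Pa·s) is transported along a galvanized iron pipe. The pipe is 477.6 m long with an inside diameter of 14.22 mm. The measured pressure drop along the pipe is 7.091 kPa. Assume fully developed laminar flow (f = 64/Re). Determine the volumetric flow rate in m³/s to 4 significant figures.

For laminar flow, f = 64/Re with Re = ρVD/μ, so Darcy-Weisbach reduces to ΔP = 32μLV/D². Solving for V: V = ΔP·D²/(32μL) = 7091·(0.01422)²/(32·0.00136·477.6) = 0.06898 m/s.
Check: Re = ρVD/μ = 1156·0.06898·0.01422/0.00136 = 833.8 < 2300, so the laminar assumption holds.
Q = V·A = 0.06898·(π/4·0.01422²) = 1.096e-05 m³/s = 1.096×10^-5 m³/s.

Q ≈ 1.096×10^-5 m³/s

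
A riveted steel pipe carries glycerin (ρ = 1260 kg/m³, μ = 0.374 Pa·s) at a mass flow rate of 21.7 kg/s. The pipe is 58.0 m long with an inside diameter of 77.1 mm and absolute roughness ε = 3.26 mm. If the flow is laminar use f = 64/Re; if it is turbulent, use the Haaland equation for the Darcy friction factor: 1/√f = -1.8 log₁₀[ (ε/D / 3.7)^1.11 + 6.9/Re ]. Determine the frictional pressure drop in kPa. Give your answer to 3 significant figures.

A = πD²/4 = π(0.0771)²/4 = 0.004669 m²; mean velocity V = ṁ/(ρA) = 21.7/(1260 · 0.004669) = 3.689 m/s.
Reynolds number Re = ρVD/μ = 1260 · 3.689 · 0.0771 / 0.374 = 958.2.
Re < 2300 → laminar flow, so f = 64/Re = 64/958.2 = 0.06679 (the turbulent correlation is not needed).
Darcy-Weisbach: ΔP = f(L/D)(ρV²/2) = 0.06679·(58/0.0771)·(1260·3.689²/2) = 0.06679·752.3·8573 = 4.308e+05 Pa.
ΔP = 4.308e+05 Pa = 431 kPa.

ΔP ≈ 431 kPa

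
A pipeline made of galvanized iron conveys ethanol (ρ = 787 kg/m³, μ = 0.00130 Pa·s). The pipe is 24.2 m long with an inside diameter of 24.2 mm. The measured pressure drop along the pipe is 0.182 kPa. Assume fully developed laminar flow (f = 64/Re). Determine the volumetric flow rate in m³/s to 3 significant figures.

Q ≈ 4.87×10^-5 m³/s

For laminar flow, f = 64/Re with Re = ρVD/μ, so Darcy-Weisbach reduces to ΔP = 32μLV/D². Solving for V: V = ΔP·D²/(32μL) = 182·(0.0242)²/(32·0.0013·24.2) = 0.1059 m/s.
Check: Re = ρVD/μ = 787·0.1059·0.0242/0.0013 = 1551 < 2300, so the laminar assumption holds.
Q = V·A = 0.1059·(π/4·0.0242²) = 4.87e-05 m³/s = 4.87×10^-5 m³/s.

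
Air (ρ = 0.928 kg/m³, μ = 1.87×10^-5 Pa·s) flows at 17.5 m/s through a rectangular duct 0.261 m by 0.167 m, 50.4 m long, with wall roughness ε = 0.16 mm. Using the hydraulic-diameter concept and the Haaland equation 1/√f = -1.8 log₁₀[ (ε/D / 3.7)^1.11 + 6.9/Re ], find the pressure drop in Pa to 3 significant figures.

Hydraulic diameter D_h = 4A/P = 4·(0.261·0.167)/(2·(0.261+0.167)) = 0.1743/0.856 = 0.2037 m.
Re = ρVD_h/μ = 0.928·17.5·0.2037/1.87e-05 = 1.769e+05.
ε/D_h = 0.00016/0.2037 = 0.000786; Haaland gives 1/√f = -1.8 log₁₀[8.37e-05+3.9e-05] = 7.04, so f = 0.02018.
ΔP = f(L/D_h)(ρV²/2) = 0.02018·50.4/0.2037·142.1 = 709.5 Pa.

ΔP ≈ 710 Pa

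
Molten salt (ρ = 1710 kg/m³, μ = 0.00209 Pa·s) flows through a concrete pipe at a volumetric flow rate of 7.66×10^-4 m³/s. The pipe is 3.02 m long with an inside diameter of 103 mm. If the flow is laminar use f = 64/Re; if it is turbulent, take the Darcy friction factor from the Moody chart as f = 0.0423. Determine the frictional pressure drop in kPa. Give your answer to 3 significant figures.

Cross-sectional area A = πD²/4 = π(0.103)²/4 = 0.008332 m²; mean velocity V = Q/A = 0.000766/0.008332 = 0.09193 m/s.
Reynolds number Re = ρVD/μ = 1710 · 0.09193 · 0.103 / 0.00209 = 7747.
Re > 4000 → turbulent; use the Moody-chart value f = 0.0423.
Darcy-Weisbach: ΔP = f(L/D)(ρV²/2) = 0.0423·(3.02/0.103)·(1710·0.09193²/2) = 0.0423·29.32·7.226 = 8.962 Pa.
ΔP = 8.962 Pa = 0.00896 kPa.

ΔP ≈ 0.00896 kPa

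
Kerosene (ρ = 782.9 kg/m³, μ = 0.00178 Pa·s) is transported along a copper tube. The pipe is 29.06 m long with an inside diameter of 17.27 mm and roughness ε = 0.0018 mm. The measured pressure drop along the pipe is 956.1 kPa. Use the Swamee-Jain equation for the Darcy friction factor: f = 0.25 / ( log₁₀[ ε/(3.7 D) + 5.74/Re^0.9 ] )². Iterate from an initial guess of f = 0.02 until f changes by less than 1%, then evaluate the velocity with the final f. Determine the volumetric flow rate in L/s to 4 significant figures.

Q ≈ 1.991 L/s

Rearranging Darcy-Weisbach: V = √(2·ΔP·D/(f·L·ρ)). With ε/D = 1.8e-06/0.01727 = 0.000104, iterate starting from f = 0.02:
  f = 0.02 → V = √(2·9.561e+05·0.01727/(0.02·29.06·782.9)) = 8.519 m/s; Re = ρVD/μ = 6.471e+04; f → 0.02009
Converged (Δf/f < 1%). With the final f = 0.02009: V = √(2·9.561e+05·0.01727/(0.02009·29.06·782.9)) = 8.5 m/s.
Q = V·A = 8.5·(π/4·0.01727²) = 0.001991 m³/s = 1.991 L/s.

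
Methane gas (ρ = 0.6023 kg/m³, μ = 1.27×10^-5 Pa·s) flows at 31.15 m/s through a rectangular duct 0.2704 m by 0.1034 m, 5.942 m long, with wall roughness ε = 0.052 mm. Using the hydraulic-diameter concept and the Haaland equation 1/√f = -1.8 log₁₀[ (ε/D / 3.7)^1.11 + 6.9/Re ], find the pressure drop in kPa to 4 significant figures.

Hydraulic diameter D_h = 4A/P = 4·(0.2704·0.1034)/(2·(0.2704+0.1034)) = 0.1118/0.7476 = 0.1496 m.
Re = ρVD_h/μ = 0.6023·31.15·0.1496/1.27e-05 = 2.21e+05.
ε/D_h = 5.2e-05/0.1496 = 0.000348; Haaland gives 1/√f = -1.8 log₁₀[3.39e-05+3.12e-05] = 7.536, so f = 0.01761.
ΔP = f(L/D_h)(ρV²/2) = 0.01761·5.942/0.1496·292.2 = 204.4 Pa.
ΔP = 0.2044 kPa.

ΔP ≈ 0.2044 kPa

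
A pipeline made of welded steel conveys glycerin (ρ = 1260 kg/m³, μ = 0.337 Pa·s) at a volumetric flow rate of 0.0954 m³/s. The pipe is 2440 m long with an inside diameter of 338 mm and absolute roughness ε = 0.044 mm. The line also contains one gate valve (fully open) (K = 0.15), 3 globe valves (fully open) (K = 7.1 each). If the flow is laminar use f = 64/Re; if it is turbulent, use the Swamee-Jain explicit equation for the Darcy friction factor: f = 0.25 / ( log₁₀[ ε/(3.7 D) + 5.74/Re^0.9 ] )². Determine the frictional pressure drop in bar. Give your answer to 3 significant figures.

ΔP ≈ 2.60 bar

Cross-sectional area A = πD²/4 = π(0.338)²/4 = 0.08973 m²; mean velocity V = Q/A = 0.0954/0.08973 = 1.063 m/s.
Reynolds number Re = ρVD/μ = 1260 · 1.063 · 0.338 / 0.337 = 1344.
Re < 2300 → laminar flow, so f = 64/Re = 64/1344 = 0.04763 (the turbulent correlation is not needed).
Total minor-loss coefficient ΣK = 1·0.15 + 3·7.1 = 21.4.
ΔP = [f·L/D + ΣK]·(ρV²/2) = [0.04763·2440/0.338 + 21.4]·(1260·1.063²/2) = [343.9 + 21.4]·712.2 = 2.602e+05 Pa.
ΔP = 2.602e+05 Pa = 2.60 bar.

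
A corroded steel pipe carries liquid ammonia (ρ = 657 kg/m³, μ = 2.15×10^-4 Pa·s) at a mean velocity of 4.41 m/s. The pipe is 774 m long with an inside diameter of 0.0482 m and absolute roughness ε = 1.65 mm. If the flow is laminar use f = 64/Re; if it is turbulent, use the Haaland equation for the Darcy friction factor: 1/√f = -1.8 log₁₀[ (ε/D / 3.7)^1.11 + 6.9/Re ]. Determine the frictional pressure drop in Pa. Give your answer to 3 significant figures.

ΔP ≈ 6.22×10^6 Pa

Reynolds number Re = ρVD/μ = 657 · 4.41 · 0.0482 / 0.000215 = 6.495e+05.
Re > 4000 → turbulent. Relative roughness ε/D = 0.00165/0.0482 = 0.0342. Haaland: 1/√f = -1.8 log₁₀[(0.0342/3.7)^1.11 + 6.9/6.495e+05] = -1.8 log₁₀[0.00553 + 1.06e-05] = 4.062, so f = 0.06061.
Darcy-Weisbach: ΔP = f(L/D)(ρV²/2) = 0.06061·(774/0.0482)·(657·4.41²/2) = 0.06061·1.606e+04·6389 = 6.218e+06 Pa.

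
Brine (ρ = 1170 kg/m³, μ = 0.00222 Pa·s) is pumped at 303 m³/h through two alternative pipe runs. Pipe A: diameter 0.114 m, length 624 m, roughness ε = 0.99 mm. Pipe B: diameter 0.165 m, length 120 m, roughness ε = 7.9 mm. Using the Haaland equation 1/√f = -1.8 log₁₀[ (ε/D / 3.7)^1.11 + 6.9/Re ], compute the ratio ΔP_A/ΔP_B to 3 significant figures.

ΔP_A/ΔP_B ≈ 17.1

Pipe A: V = Q/A = 0.08417/0.01021 = 8.246 m/s; Re = 4.954e+05; ε/D = 0.00868; Haaland → f = 0.03635; ΔP_A = f(L/D)(ρV²/2) = 7.915e+06 Pa.
Pipe B: V = Q/A = 0.08417/0.02138 = 3.936 m/s; Re = 3.423e+05; ε/D = 0.0479; Haaland → f = 0.07034; ΔP_B = f(L/D)(ρV²/2) = 4.637e+05 Pa.
ΔP_A/ΔP_B = 7.915e+06/4.637e+05 = 17.1.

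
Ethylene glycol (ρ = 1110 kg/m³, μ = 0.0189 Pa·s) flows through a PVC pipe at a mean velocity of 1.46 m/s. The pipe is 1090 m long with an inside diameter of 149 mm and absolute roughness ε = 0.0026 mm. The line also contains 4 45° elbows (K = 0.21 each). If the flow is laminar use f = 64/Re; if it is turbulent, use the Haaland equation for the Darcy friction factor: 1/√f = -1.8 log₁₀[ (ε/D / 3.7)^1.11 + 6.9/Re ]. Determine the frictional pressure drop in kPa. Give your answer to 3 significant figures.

Reynolds number Re = ρVD/μ = 1110 · 1.46 · 0.149 / 0.0189 = 1.278e+04.
Re > 4000 → turbulent. Relative roughness ε/D = 2.6e-06/0.149 = 1.74e-05. Haaland: 1/√f = -1.8 log₁₀[(1.74e-05/3.7)^1.11 + 6.9/1.278e+04] = -1.8 log₁₀[1.22e-06 + 0.00054] = 5.88, so f = 0.02892.
Total minor-loss coefficient ΣK = 4·0.21 = 0.84.
ΔP = [f·L/D + ΣK]·(ρV²/2) = [0.02892·1090/0.149 + 0.84]·(1110·1.46²/2) = [211.6 + 0.84]·1183 = 2.513e+05 Pa.
ΔP = 2.513e+05 Pa = 251 kPa.

ΔP ≈ 251 kPa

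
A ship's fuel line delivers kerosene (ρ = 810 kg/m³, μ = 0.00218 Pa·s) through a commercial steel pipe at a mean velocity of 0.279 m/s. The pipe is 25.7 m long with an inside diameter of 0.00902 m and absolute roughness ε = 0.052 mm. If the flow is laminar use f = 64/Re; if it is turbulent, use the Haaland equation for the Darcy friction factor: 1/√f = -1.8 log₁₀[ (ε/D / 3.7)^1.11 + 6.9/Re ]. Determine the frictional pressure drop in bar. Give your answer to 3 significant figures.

ΔP ≈ 0.0615 bar

Reynolds number Re = ρVD/μ = 810 · 0.279 · 0.00902 / 0.00218 = 935.1.
Re < 2300 → laminar flow, so f = 64/Re = 64/935.1 = 0.06844 (the turbulent correlation is not needed).
Darcy-Weisbach: ΔP = f(L/D)(ρV²/2) = 0.06844·(25.7/0.00902)·(810·0.279²/2) = 0.06844·2849·31.53 = 6148 Pa.
ΔP = 6148 Pa = 0.0615 bar.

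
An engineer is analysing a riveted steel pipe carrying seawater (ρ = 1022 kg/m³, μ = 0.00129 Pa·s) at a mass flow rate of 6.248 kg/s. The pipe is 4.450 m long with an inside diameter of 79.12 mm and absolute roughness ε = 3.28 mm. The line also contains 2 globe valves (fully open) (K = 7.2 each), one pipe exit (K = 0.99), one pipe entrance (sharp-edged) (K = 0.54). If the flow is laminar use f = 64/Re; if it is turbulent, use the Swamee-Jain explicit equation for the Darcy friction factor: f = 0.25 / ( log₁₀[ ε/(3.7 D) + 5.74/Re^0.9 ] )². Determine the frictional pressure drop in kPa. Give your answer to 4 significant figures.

A = πD²/4 = π(0.07912)²/4 = 0.004917 m²; mean velocity V = ṁ/(ρA) = 6.248/(1022 · 0.004917) = 1.243 m/s.
Reynolds number Re = ρVD/μ = 1022 · 1.243 · 0.07912 / 0.00129 = 7.794e+04.
Re > 4000 → turbulent. Relative roughness ε/D = 0.00328/0.07912 = 0.0415. Swamee-Jain: f = 0.25/(log₁₀[0.0415/3.7 + 5.74/7.794e+04^0.9])² = 0.25/(log₁₀[0.0112 + 0.000227])² = 0.25/(-1.942)² = 0.0663.
Total minor-loss coefficient ΣK = 2·7.2 + 1·0.99 + 1·0.54 = 15.9.
ΔP = [f·L/D + ΣK]·(ρV²/2) = [0.0663·4.45/0.07912 + 15.9]·(1022·1.243²/2) = [3.729 + 15.9]·790.1 = 1.553e+04 Pa.
ΔP = 1.553e+04 Pa = 15.53 kPa.

ΔP ≈ 15.53 kPa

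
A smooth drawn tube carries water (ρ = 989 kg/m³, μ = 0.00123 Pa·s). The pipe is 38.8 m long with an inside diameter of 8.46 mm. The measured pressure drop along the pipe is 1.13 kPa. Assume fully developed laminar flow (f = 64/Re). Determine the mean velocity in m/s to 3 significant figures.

For laminar flow, f = 64/Re with Re = ρVD/μ, so Darcy-Weisbach reduces to ΔP = 32μLV/D². Solving for V: V = ΔP·D²/(32μL) = 1130·(0.00846)²/(32·0.00123·38.8) = 0.05296 m/s.
Check: Re = ρVD/μ = 989·0.05296·0.00846/0.00123 = 360.2 < 2300, so the laminar assumption holds.

V ≈ 0.0530 m/s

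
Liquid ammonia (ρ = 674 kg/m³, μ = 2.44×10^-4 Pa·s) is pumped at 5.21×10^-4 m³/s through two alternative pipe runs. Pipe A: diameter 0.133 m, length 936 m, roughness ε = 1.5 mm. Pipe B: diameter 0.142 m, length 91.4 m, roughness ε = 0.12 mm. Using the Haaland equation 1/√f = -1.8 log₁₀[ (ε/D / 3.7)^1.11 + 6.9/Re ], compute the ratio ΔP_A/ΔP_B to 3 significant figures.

Pipe A: V = Q/A = 0.000521/0.01389 = 0.0375 m/s; Re = 1.378e+04; ε/D = 0.0113; Haaland → f = 0.04313; ΔP_A = f(L/D)(ρV²/2) = 143.8 Pa.
Pipe B: V = Q/A = 0.000521/0.01584 = 0.0329 m/s; Re = 1.29e+04; ε/D = 0.000845; Haaland → f = 0.03007; ΔP_B = f(L/D)(ρV²/2) = 7.059 Pa.
ΔP_A/ΔP_B = 143.8/7.059 = 20.4.

ΔP_A/ΔP_B ≈ 20.4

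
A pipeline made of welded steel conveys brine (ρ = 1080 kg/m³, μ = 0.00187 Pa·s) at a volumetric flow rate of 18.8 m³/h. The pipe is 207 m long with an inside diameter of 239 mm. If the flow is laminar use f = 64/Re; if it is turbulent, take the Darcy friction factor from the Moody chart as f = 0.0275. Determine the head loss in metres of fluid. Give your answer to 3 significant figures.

h_f ≈ 0.0164 m

Q = 18.8 m³/h = 18.8/3600 = 0.005222 m³/s.
Cross-sectional area A = πD²/4 = π(0.239)²/4 = 0.04486 m²; mean velocity V = Q/A = 0.005222/0.04486 = 0.1164 m/s.
Reynolds number Re = ρVD/μ = 1080 · 0.1164 · 0.239 / 0.00187 = 1.607e+04.
Re > 4000 → turbulent; use the Moody-chart value f = 0.0275.
Darcy-Weisbach: ΔP = f(L/D)(ρV²/2) = 0.0275·(207/0.239)·(1080·0.1164²/2) = 0.0275·866.1·7.317 = 174.3 Pa.
Head loss h_f = ΔP/(ρg) = 174.3/(1080·9.81) = 0.0164 m.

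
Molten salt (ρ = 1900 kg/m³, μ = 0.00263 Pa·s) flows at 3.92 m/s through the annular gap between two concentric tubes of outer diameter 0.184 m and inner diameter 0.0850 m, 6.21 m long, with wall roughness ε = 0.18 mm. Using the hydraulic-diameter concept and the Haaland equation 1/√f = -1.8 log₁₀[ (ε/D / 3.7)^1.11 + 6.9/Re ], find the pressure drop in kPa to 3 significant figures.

ΔP ≈ 21.5 kPa

Hydraulic diameter D_h = 4A/P = D_o - D_i = 0.184 - 0.085 = 0.099 m.
Re = ρVD_h/μ = 1900·3.92·0.099/0.00263 = 2.804e+05.
ε/D_h = 0.00018/0.099 = 0.00182; Haaland gives 1/√f = -1.8 log₁₀[0.000213+2.46e-05] = 6.525, so f = 0.02349.
ΔP = f(L/D_h)(ρV²/2) = 0.02349·6.21/0.099·1.46e+04 = 2.151e+04 Pa.
ΔP = 21.5 kPa.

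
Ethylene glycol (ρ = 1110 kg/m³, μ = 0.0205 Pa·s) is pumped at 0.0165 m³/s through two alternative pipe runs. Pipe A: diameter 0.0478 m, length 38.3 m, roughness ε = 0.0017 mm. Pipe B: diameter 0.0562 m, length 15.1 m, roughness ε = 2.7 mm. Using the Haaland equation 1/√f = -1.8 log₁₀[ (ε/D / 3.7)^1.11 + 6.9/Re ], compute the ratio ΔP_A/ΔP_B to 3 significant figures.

Pipe A: V = Q/A = 0.0165/0.001795 = 9.195 m/s; Re = 2.38e+04; ε/D = 3.56e-05; Haaland → f = 0.02472; ΔP_A = f(L/D)(ρV²/2) = 9.293e+05 Pa.
Pipe B: V = Q/A = 0.0165/0.002481 = 6.652 m/s; Re = 2.024e+04; ε/D = 0.048; Haaland → f = 0.07161; ΔP_B = f(L/D)(ρV²/2) = 4.724e+05 Pa.
ΔP_A/ΔP_B = 9.293e+05/4.724e+05 = 1.97.

ΔP_A/ΔP_B ≈ 1.97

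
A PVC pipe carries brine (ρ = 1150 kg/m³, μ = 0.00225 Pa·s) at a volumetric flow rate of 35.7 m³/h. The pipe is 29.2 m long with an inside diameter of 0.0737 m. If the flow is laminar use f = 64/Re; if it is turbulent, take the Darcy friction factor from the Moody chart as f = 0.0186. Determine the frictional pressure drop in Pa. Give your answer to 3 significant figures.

Q = 35.7 m³/h = 35.7/3600 = 0.009917 m³/s.
Cross-sectional area A = πD²/4 = π(0.0737)²/4 = 0.004266 m²; mean velocity V = Q/A = 0.009917/0.004266 = 2.325 m/s.
Reynolds number Re = ρVD/μ = 1150 · 2.325 · 0.0737 / 0.00225 = 8.756e+04.
Re > 4000 → turbulent; use the Moody-chart value f = 0.0186.
Darcy-Weisbach: ΔP = f(L/D)(ρV²/2) = 0.0186·(29.2/0.0737)·(1150·2.325²/2) = 0.0186·396.2·3107 = 2.29e+04 Pa.

ΔP ≈ 22900 Pa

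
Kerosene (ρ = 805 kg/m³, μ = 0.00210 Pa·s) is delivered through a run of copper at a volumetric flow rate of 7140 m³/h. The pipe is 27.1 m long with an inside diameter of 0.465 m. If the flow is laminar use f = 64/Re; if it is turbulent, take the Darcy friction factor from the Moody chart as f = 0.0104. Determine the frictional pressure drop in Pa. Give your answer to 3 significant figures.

ΔP ≈ 33300 Pa

Q = 7140 m³/h = 7140/3600 = 1.983 m³/s.
Cross-sectional area A = πD²/4 = π(0.465)²/4 = 0.1698 m²; mean velocity V = Q/A = 1.983/0.1698 = 11.68 m/s.
Reynolds number Re = ρVD/μ = 805 · 11.68 · 0.465 / 0.0021 = 2.082e+06.
Re > 4000 → turbulent; use the Moody-chart value f = 0.0104.
Darcy-Weisbach: ΔP = f(L/D)(ρV²/2) = 0.0104·(27.1/0.465)·(805·11.68²/2) = 0.0104·58.28·5.49e+04 = 3.327e+04 Pa.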